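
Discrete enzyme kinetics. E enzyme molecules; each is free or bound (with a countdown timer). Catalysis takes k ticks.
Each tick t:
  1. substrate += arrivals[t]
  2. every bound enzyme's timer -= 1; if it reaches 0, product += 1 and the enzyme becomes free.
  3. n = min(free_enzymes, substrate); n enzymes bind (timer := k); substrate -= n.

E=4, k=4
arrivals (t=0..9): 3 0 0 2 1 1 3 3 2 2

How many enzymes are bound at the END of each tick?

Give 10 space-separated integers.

t=0: arr=3 -> substrate=0 bound=3 product=0
t=1: arr=0 -> substrate=0 bound=3 product=0
t=2: arr=0 -> substrate=0 bound=3 product=0
t=3: arr=2 -> substrate=1 bound=4 product=0
t=4: arr=1 -> substrate=0 bound=3 product=3
t=5: arr=1 -> substrate=0 bound=4 product=3
t=6: arr=3 -> substrate=3 bound=4 product=3
t=7: arr=3 -> substrate=5 bound=4 product=4
t=8: arr=2 -> substrate=5 bound=4 product=6
t=9: arr=2 -> substrate=6 bound=4 product=7

Answer: 3 3 3 4 3 4 4 4 4 4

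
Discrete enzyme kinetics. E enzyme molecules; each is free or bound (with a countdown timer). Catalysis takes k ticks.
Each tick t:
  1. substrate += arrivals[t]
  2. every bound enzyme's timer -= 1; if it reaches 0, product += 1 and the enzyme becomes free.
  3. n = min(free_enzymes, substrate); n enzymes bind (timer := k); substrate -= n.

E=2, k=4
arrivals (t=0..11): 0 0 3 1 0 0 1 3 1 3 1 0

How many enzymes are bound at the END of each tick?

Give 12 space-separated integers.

Answer: 0 0 2 2 2 2 2 2 2 2 2 2

Derivation:
t=0: arr=0 -> substrate=0 bound=0 product=0
t=1: arr=0 -> substrate=0 bound=0 product=0
t=2: arr=3 -> substrate=1 bound=2 product=0
t=3: arr=1 -> substrate=2 bound=2 product=0
t=4: arr=0 -> substrate=2 bound=2 product=0
t=5: arr=0 -> substrate=2 bound=2 product=0
t=6: arr=1 -> substrate=1 bound=2 product=2
t=7: arr=3 -> substrate=4 bound=2 product=2
t=8: arr=1 -> substrate=5 bound=2 product=2
t=9: arr=3 -> substrate=8 bound=2 product=2
t=10: arr=1 -> substrate=7 bound=2 product=4
t=11: arr=0 -> substrate=7 bound=2 product=4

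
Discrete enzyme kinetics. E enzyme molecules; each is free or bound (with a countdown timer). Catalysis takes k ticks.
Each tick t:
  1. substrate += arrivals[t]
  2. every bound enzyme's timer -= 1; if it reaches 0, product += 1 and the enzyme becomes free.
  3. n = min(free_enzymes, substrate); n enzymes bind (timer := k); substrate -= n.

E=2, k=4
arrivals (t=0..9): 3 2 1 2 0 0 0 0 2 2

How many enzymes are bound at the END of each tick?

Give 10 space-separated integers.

Answer: 2 2 2 2 2 2 2 2 2 2

Derivation:
t=0: arr=3 -> substrate=1 bound=2 product=0
t=1: arr=2 -> substrate=3 bound=2 product=0
t=2: arr=1 -> substrate=4 bound=2 product=0
t=3: arr=2 -> substrate=6 bound=2 product=0
t=4: arr=0 -> substrate=4 bound=2 product=2
t=5: arr=0 -> substrate=4 bound=2 product=2
t=6: arr=0 -> substrate=4 bound=2 product=2
t=7: arr=0 -> substrate=4 bound=2 product=2
t=8: arr=2 -> substrate=4 bound=2 product=4
t=9: arr=2 -> substrate=6 bound=2 product=4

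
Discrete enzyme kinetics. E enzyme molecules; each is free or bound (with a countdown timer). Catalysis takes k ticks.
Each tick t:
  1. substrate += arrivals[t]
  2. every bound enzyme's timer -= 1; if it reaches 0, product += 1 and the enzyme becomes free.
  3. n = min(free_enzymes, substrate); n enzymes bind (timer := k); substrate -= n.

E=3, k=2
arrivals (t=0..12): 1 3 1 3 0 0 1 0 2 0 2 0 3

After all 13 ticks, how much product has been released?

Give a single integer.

Answer: 13

Derivation:
t=0: arr=1 -> substrate=0 bound=1 product=0
t=1: arr=3 -> substrate=1 bound=3 product=0
t=2: arr=1 -> substrate=1 bound=3 product=1
t=3: arr=3 -> substrate=2 bound=3 product=3
t=4: arr=0 -> substrate=1 bound=3 product=4
t=5: arr=0 -> substrate=0 bound=2 product=6
t=6: arr=1 -> substrate=0 bound=2 product=7
t=7: arr=0 -> substrate=0 bound=1 product=8
t=8: arr=2 -> substrate=0 bound=2 product=9
t=9: arr=0 -> substrate=0 bound=2 product=9
t=10: arr=2 -> substrate=0 bound=2 product=11
t=11: arr=0 -> substrate=0 bound=2 product=11
t=12: arr=3 -> substrate=0 bound=3 product=13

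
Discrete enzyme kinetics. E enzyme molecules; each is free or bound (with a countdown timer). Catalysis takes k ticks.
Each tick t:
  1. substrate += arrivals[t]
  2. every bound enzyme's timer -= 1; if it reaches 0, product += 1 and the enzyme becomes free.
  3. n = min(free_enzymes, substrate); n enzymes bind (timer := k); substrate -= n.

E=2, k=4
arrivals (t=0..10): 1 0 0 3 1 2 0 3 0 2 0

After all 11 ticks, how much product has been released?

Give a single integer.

t=0: arr=1 -> substrate=0 bound=1 product=0
t=1: arr=0 -> substrate=0 bound=1 product=0
t=2: arr=0 -> substrate=0 bound=1 product=0
t=3: arr=3 -> substrate=2 bound=2 product=0
t=4: arr=1 -> substrate=2 bound=2 product=1
t=5: arr=2 -> substrate=4 bound=2 product=1
t=6: arr=0 -> substrate=4 bound=2 product=1
t=7: arr=3 -> substrate=6 bound=2 product=2
t=8: arr=0 -> substrate=5 bound=2 product=3
t=9: arr=2 -> substrate=7 bound=2 product=3
t=10: arr=0 -> substrate=7 bound=2 product=3

Answer: 3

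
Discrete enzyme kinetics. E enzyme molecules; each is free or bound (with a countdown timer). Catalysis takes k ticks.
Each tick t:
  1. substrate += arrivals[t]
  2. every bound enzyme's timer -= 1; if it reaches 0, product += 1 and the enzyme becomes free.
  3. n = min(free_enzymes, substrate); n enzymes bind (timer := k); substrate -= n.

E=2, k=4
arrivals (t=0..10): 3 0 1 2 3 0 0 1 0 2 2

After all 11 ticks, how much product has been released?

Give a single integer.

t=0: arr=3 -> substrate=1 bound=2 product=0
t=1: arr=0 -> substrate=1 bound=2 product=0
t=2: arr=1 -> substrate=2 bound=2 product=0
t=3: arr=2 -> substrate=4 bound=2 product=0
t=4: arr=3 -> substrate=5 bound=2 product=2
t=5: arr=0 -> substrate=5 bound=2 product=2
t=6: arr=0 -> substrate=5 bound=2 product=2
t=7: arr=1 -> substrate=6 bound=2 product=2
t=8: arr=0 -> substrate=4 bound=2 product=4
t=9: arr=2 -> substrate=6 bound=2 product=4
t=10: arr=2 -> substrate=8 bound=2 product=4

Answer: 4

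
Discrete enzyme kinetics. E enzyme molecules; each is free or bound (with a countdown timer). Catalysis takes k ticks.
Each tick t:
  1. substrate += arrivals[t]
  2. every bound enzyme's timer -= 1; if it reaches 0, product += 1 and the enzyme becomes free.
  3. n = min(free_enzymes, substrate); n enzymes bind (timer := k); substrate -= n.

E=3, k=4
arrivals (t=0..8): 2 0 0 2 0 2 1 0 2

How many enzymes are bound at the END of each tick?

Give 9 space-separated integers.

t=0: arr=2 -> substrate=0 bound=2 product=0
t=1: arr=0 -> substrate=0 bound=2 product=0
t=2: arr=0 -> substrate=0 bound=2 product=0
t=3: arr=2 -> substrate=1 bound=3 product=0
t=4: arr=0 -> substrate=0 bound=2 product=2
t=5: arr=2 -> substrate=1 bound=3 product=2
t=6: arr=1 -> substrate=2 bound=3 product=2
t=7: arr=0 -> substrate=1 bound=3 product=3
t=8: arr=2 -> substrate=2 bound=3 product=4

Answer: 2 2 2 3 2 3 3 3 3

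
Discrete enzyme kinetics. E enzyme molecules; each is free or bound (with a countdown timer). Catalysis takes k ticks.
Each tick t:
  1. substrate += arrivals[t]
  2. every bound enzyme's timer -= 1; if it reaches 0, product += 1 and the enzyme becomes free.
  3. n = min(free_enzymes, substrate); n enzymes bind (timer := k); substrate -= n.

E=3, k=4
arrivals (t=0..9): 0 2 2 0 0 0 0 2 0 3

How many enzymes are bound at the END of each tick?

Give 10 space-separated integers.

t=0: arr=0 -> substrate=0 bound=0 product=0
t=1: arr=2 -> substrate=0 bound=2 product=0
t=2: arr=2 -> substrate=1 bound=3 product=0
t=3: arr=0 -> substrate=1 bound=3 product=0
t=4: arr=0 -> substrate=1 bound=3 product=0
t=5: arr=0 -> substrate=0 bound=2 product=2
t=6: arr=0 -> substrate=0 bound=1 product=3
t=7: arr=2 -> substrate=0 bound=3 product=3
t=8: arr=0 -> substrate=0 bound=3 product=3
t=9: arr=3 -> substrate=2 bound=3 product=4

Answer: 0 2 3 3 3 2 1 3 3 3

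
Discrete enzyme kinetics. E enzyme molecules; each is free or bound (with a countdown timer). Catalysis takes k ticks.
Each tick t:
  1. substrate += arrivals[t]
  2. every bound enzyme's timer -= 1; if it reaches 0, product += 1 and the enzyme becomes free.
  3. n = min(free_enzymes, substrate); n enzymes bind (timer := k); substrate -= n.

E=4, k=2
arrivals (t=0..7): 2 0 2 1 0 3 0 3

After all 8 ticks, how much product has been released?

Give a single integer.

t=0: arr=2 -> substrate=0 bound=2 product=0
t=1: arr=0 -> substrate=0 bound=2 product=0
t=2: arr=2 -> substrate=0 bound=2 product=2
t=3: arr=1 -> substrate=0 bound=3 product=2
t=4: arr=0 -> substrate=0 bound=1 product=4
t=5: arr=3 -> substrate=0 bound=3 product=5
t=6: arr=0 -> substrate=0 bound=3 product=5
t=7: arr=3 -> substrate=0 bound=3 product=8

Answer: 8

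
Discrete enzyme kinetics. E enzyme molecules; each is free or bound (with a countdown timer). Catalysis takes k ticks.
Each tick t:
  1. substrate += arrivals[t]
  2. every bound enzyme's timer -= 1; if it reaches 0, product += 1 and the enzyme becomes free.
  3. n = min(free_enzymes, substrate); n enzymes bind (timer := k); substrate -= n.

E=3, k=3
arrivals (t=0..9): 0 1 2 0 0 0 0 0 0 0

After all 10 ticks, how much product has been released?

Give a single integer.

Answer: 3

Derivation:
t=0: arr=0 -> substrate=0 bound=0 product=0
t=1: arr=1 -> substrate=0 bound=1 product=0
t=2: arr=2 -> substrate=0 bound=3 product=0
t=3: arr=0 -> substrate=0 bound=3 product=0
t=4: arr=0 -> substrate=0 bound=2 product=1
t=5: arr=0 -> substrate=0 bound=0 product=3
t=6: arr=0 -> substrate=0 bound=0 product=3
t=7: arr=0 -> substrate=0 bound=0 product=3
t=8: arr=0 -> substrate=0 bound=0 product=3
t=9: arr=0 -> substrate=0 bound=0 product=3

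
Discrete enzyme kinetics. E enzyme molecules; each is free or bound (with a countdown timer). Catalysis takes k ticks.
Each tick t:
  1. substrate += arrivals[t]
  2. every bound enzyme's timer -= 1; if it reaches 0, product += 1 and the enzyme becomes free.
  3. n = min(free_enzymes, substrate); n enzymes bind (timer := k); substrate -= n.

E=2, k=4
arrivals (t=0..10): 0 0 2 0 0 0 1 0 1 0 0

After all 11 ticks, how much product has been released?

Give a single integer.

t=0: arr=0 -> substrate=0 bound=0 product=0
t=1: arr=0 -> substrate=0 bound=0 product=0
t=2: arr=2 -> substrate=0 bound=2 product=0
t=3: arr=0 -> substrate=0 bound=2 product=0
t=4: arr=0 -> substrate=0 bound=2 product=0
t=5: arr=0 -> substrate=0 bound=2 product=0
t=6: arr=1 -> substrate=0 bound=1 product=2
t=7: arr=0 -> substrate=0 bound=1 product=2
t=8: arr=1 -> substrate=0 bound=2 product=2
t=9: arr=0 -> substrate=0 bound=2 product=2
t=10: arr=0 -> substrate=0 bound=1 product=3

Answer: 3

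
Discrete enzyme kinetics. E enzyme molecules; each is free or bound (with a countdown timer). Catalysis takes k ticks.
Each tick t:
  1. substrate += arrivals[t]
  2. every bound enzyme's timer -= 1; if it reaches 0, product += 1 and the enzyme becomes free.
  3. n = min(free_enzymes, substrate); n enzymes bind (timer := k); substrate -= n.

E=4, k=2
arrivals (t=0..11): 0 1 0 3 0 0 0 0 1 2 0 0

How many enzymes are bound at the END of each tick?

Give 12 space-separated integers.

t=0: arr=0 -> substrate=0 bound=0 product=0
t=1: arr=1 -> substrate=0 bound=1 product=0
t=2: arr=0 -> substrate=0 bound=1 product=0
t=3: arr=3 -> substrate=0 bound=3 product=1
t=4: arr=0 -> substrate=0 bound=3 product=1
t=5: arr=0 -> substrate=0 bound=0 product=4
t=6: arr=0 -> substrate=0 bound=0 product=4
t=7: arr=0 -> substrate=0 bound=0 product=4
t=8: arr=1 -> substrate=0 bound=1 product=4
t=9: arr=2 -> substrate=0 bound=3 product=4
t=10: arr=0 -> substrate=0 bound=2 product=5
t=11: arr=0 -> substrate=0 bound=0 product=7

Answer: 0 1 1 3 3 0 0 0 1 3 2 0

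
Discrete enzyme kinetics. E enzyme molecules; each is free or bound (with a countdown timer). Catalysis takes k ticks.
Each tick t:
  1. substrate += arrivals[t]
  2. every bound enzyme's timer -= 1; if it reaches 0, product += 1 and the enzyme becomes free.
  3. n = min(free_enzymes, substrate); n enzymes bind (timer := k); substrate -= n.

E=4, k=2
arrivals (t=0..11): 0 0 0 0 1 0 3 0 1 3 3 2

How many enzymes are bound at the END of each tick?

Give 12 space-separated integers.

Answer: 0 0 0 0 1 1 3 3 1 4 4 4

Derivation:
t=0: arr=0 -> substrate=0 bound=0 product=0
t=1: arr=0 -> substrate=0 bound=0 product=0
t=2: arr=0 -> substrate=0 bound=0 product=0
t=3: arr=0 -> substrate=0 bound=0 product=0
t=4: arr=1 -> substrate=0 bound=1 product=0
t=5: arr=0 -> substrate=0 bound=1 product=0
t=6: arr=3 -> substrate=0 bound=3 product=1
t=7: arr=0 -> substrate=0 bound=3 product=1
t=8: arr=1 -> substrate=0 bound=1 product=4
t=9: arr=3 -> substrate=0 bound=4 product=4
t=10: arr=3 -> substrate=2 bound=4 product=5
t=11: arr=2 -> substrate=1 bound=4 product=8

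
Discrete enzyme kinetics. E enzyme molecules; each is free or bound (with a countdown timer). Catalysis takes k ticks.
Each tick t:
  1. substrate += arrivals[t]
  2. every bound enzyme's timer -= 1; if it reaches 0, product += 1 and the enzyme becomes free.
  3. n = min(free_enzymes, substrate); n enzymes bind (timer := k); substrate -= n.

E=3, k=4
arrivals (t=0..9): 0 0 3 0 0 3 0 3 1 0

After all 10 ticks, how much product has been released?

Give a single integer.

t=0: arr=0 -> substrate=0 bound=0 product=0
t=1: arr=0 -> substrate=0 bound=0 product=0
t=2: arr=3 -> substrate=0 bound=3 product=0
t=3: arr=0 -> substrate=0 bound=3 product=0
t=4: arr=0 -> substrate=0 bound=3 product=0
t=5: arr=3 -> substrate=3 bound=3 product=0
t=6: arr=0 -> substrate=0 bound=3 product=3
t=7: arr=3 -> substrate=3 bound=3 product=3
t=8: arr=1 -> substrate=4 bound=3 product=3
t=9: arr=0 -> substrate=4 bound=3 product=3

Answer: 3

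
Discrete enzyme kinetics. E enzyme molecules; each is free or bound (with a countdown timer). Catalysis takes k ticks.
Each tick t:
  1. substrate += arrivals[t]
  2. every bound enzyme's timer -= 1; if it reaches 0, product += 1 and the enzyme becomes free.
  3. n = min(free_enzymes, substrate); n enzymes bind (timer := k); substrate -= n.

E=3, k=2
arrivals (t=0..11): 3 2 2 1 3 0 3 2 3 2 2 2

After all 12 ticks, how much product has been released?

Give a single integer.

t=0: arr=3 -> substrate=0 bound=3 product=0
t=1: arr=2 -> substrate=2 bound=3 product=0
t=2: arr=2 -> substrate=1 bound=3 product=3
t=3: arr=1 -> substrate=2 bound=3 product=3
t=4: arr=3 -> substrate=2 bound=3 product=6
t=5: arr=0 -> substrate=2 bound=3 product=6
t=6: arr=3 -> substrate=2 bound=3 product=9
t=7: arr=2 -> substrate=4 bound=3 product=9
t=8: arr=3 -> substrate=4 bound=3 product=12
t=9: arr=2 -> substrate=6 bound=3 product=12
t=10: arr=2 -> substrate=5 bound=3 product=15
t=11: arr=2 -> substrate=7 bound=3 product=15

Answer: 15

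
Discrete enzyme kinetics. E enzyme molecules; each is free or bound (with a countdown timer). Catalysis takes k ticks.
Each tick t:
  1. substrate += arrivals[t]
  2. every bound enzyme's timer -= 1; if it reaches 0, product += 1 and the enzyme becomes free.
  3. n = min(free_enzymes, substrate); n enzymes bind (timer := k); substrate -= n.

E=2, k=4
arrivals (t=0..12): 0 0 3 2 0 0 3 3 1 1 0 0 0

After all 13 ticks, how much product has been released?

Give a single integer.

Answer: 4

Derivation:
t=0: arr=0 -> substrate=0 bound=0 product=0
t=1: arr=0 -> substrate=0 bound=0 product=0
t=2: arr=3 -> substrate=1 bound=2 product=0
t=3: arr=2 -> substrate=3 bound=2 product=0
t=4: arr=0 -> substrate=3 bound=2 product=0
t=5: arr=0 -> substrate=3 bound=2 product=0
t=6: arr=3 -> substrate=4 bound=2 product=2
t=7: arr=3 -> substrate=7 bound=2 product=2
t=8: arr=1 -> substrate=8 bound=2 product=2
t=9: arr=1 -> substrate=9 bound=2 product=2
t=10: arr=0 -> substrate=7 bound=2 product=4
t=11: arr=0 -> substrate=7 bound=2 product=4
t=12: arr=0 -> substrate=7 bound=2 product=4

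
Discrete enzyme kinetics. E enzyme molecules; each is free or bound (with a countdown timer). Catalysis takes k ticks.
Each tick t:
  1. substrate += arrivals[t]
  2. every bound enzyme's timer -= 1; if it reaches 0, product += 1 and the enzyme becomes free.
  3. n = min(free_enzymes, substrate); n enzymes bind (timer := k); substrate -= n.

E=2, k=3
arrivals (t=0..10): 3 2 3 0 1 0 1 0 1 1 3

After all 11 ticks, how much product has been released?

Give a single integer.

t=0: arr=3 -> substrate=1 bound=2 product=0
t=1: arr=2 -> substrate=3 bound=2 product=0
t=2: arr=3 -> substrate=6 bound=2 product=0
t=3: arr=0 -> substrate=4 bound=2 product=2
t=4: arr=1 -> substrate=5 bound=2 product=2
t=5: arr=0 -> substrate=5 bound=2 product=2
t=6: arr=1 -> substrate=4 bound=2 product=4
t=7: arr=0 -> substrate=4 bound=2 product=4
t=8: arr=1 -> substrate=5 bound=2 product=4
t=9: arr=1 -> substrate=4 bound=2 product=6
t=10: arr=3 -> substrate=7 bound=2 product=6

Answer: 6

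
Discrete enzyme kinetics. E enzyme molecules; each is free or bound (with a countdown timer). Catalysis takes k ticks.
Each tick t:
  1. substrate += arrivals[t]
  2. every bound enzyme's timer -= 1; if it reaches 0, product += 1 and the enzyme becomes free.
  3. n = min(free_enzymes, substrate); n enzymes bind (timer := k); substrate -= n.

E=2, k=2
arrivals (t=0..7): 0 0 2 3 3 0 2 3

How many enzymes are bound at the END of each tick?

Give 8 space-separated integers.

Answer: 0 0 2 2 2 2 2 2

Derivation:
t=0: arr=0 -> substrate=0 bound=0 product=0
t=1: arr=0 -> substrate=0 bound=0 product=0
t=2: arr=2 -> substrate=0 bound=2 product=0
t=3: arr=3 -> substrate=3 bound=2 product=0
t=4: arr=3 -> substrate=4 bound=2 product=2
t=5: arr=0 -> substrate=4 bound=2 product=2
t=6: arr=2 -> substrate=4 bound=2 product=4
t=7: arr=3 -> substrate=7 bound=2 product=4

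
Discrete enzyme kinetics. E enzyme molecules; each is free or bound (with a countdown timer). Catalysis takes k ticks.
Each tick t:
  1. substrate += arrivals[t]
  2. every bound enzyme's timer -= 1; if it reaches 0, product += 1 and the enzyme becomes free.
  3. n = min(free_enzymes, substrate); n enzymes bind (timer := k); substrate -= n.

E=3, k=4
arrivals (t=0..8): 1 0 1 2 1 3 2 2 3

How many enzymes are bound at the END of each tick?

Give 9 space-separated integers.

t=0: arr=1 -> substrate=0 bound=1 product=0
t=1: arr=0 -> substrate=0 bound=1 product=0
t=2: arr=1 -> substrate=0 bound=2 product=0
t=3: arr=2 -> substrate=1 bound=3 product=0
t=4: arr=1 -> substrate=1 bound=3 product=1
t=5: arr=3 -> substrate=4 bound=3 product=1
t=6: arr=2 -> substrate=5 bound=3 product=2
t=7: arr=2 -> substrate=6 bound=3 product=3
t=8: arr=3 -> substrate=8 bound=3 product=4

Answer: 1 1 2 3 3 3 3 3 3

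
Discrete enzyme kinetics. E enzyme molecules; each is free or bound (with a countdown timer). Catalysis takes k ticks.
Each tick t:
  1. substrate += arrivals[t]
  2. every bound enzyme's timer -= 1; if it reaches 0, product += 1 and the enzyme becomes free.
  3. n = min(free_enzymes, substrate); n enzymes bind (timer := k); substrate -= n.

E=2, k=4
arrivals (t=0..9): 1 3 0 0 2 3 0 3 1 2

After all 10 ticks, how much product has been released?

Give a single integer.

Answer: 4

Derivation:
t=0: arr=1 -> substrate=0 bound=1 product=0
t=1: arr=3 -> substrate=2 bound=2 product=0
t=2: arr=0 -> substrate=2 bound=2 product=0
t=3: arr=0 -> substrate=2 bound=2 product=0
t=4: arr=2 -> substrate=3 bound=2 product=1
t=5: arr=3 -> substrate=5 bound=2 product=2
t=6: arr=0 -> substrate=5 bound=2 product=2
t=7: arr=3 -> substrate=8 bound=2 product=2
t=8: arr=1 -> substrate=8 bound=2 product=3
t=9: arr=2 -> substrate=9 bound=2 product=4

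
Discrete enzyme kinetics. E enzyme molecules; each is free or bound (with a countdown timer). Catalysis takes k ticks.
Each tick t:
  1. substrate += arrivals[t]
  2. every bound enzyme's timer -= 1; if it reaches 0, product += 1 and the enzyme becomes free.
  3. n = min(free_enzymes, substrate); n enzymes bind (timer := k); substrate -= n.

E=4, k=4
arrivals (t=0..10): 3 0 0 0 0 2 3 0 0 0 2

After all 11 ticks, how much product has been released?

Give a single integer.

Answer: 7

Derivation:
t=0: arr=3 -> substrate=0 bound=3 product=0
t=1: arr=0 -> substrate=0 bound=3 product=0
t=2: arr=0 -> substrate=0 bound=3 product=0
t=3: arr=0 -> substrate=0 bound=3 product=0
t=4: arr=0 -> substrate=0 bound=0 product=3
t=5: arr=2 -> substrate=0 bound=2 product=3
t=6: arr=3 -> substrate=1 bound=4 product=3
t=7: arr=0 -> substrate=1 bound=4 product=3
t=8: arr=0 -> substrate=1 bound=4 product=3
t=9: arr=0 -> substrate=0 bound=3 product=5
t=10: arr=2 -> substrate=0 bound=3 product=7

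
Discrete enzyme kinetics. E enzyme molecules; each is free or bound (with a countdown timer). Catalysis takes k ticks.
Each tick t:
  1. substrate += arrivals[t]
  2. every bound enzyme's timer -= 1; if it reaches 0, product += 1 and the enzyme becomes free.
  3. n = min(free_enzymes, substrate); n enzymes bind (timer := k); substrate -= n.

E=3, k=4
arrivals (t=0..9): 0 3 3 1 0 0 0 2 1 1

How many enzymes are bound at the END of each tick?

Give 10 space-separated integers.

t=0: arr=0 -> substrate=0 bound=0 product=0
t=1: arr=3 -> substrate=0 bound=3 product=0
t=2: arr=3 -> substrate=3 bound=3 product=0
t=3: arr=1 -> substrate=4 bound=3 product=0
t=4: arr=0 -> substrate=4 bound=3 product=0
t=5: arr=0 -> substrate=1 bound=3 product=3
t=6: arr=0 -> substrate=1 bound=3 product=3
t=7: arr=2 -> substrate=3 bound=3 product=3
t=8: arr=1 -> substrate=4 bound=3 product=3
t=9: arr=1 -> substrate=2 bound=3 product=6

Answer: 0 3 3 3 3 3 3 3 3 3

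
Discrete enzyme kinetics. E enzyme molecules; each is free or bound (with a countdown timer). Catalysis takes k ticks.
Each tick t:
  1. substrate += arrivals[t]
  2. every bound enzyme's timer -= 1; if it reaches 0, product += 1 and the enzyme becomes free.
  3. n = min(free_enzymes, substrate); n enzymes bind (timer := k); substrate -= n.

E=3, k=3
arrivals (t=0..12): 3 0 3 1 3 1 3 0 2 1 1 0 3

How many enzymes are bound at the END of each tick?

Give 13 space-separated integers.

t=0: arr=3 -> substrate=0 bound=3 product=0
t=1: arr=0 -> substrate=0 bound=3 product=0
t=2: arr=3 -> substrate=3 bound=3 product=0
t=3: arr=1 -> substrate=1 bound=3 product=3
t=4: arr=3 -> substrate=4 bound=3 product=3
t=5: arr=1 -> substrate=5 bound=3 product=3
t=6: arr=3 -> substrate=5 bound=3 product=6
t=7: arr=0 -> substrate=5 bound=3 product=6
t=8: arr=2 -> substrate=7 bound=3 product=6
t=9: arr=1 -> substrate=5 bound=3 product=9
t=10: arr=1 -> substrate=6 bound=3 product=9
t=11: arr=0 -> substrate=6 bound=3 product=9
t=12: arr=3 -> substrate=6 bound=3 product=12

Answer: 3 3 3 3 3 3 3 3 3 3 3 3 3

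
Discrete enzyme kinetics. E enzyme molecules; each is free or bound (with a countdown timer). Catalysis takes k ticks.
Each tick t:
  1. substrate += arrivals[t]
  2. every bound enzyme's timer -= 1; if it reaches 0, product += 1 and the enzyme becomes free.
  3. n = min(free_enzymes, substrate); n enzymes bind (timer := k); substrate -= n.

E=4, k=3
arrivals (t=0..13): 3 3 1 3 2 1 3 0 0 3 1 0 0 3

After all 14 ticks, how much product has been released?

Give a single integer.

t=0: arr=3 -> substrate=0 bound=3 product=0
t=1: arr=3 -> substrate=2 bound=4 product=0
t=2: arr=1 -> substrate=3 bound=4 product=0
t=3: arr=3 -> substrate=3 bound=4 product=3
t=4: arr=2 -> substrate=4 bound=4 product=4
t=5: arr=1 -> substrate=5 bound=4 product=4
t=6: arr=3 -> substrate=5 bound=4 product=7
t=7: arr=0 -> substrate=4 bound=4 product=8
t=8: arr=0 -> substrate=4 bound=4 product=8
t=9: arr=3 -> substrate=4 bound=4 product=11
t=10: arr=1 -> substrate=4 bound=4 product=12
t=11: arr=0 -> substrate=4 bound=4 product=12
t=12: arr=0 -> substrate=1 bound=4 product=15
t=13: arr=3 -> substrate=3 bound=4 product=16

Answer: 16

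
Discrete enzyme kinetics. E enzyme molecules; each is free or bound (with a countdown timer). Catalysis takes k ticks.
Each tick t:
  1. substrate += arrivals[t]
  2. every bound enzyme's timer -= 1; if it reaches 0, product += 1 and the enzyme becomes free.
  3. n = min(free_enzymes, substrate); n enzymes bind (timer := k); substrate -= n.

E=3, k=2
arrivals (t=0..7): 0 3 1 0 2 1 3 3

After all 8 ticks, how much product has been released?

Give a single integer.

Answer: 7

Derivation:
t=0: arr=0 -> substrate=0 bound=0 product=0
t=1: arr=3 -> substrate=0 bound=3 product=0
t=2: arr=1 -> substrate=1 bound=3 product=0
t=3: arr=0 -> substrate=0 bound=1 product=3
t=4: arr=2 -> substrate=0 bound=3 product=3
t=5: arr=1 -> substrate=0 bound=3 product=4
t=6: arr=3 -> substrate=1 bound=3 product=6
t=7: arr=3 -> substrate=3 bound=3 product=7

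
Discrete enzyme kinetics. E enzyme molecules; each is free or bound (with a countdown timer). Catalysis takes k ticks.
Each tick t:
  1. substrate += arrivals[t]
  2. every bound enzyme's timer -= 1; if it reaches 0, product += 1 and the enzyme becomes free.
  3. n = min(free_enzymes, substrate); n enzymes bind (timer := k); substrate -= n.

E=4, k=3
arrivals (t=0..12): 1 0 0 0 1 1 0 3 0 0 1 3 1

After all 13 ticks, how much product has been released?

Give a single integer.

Answer: 6

Derivation:
t=0: arr=1 -> substrate=0 bound=1 product=0
t=1: arr=0 -> substrate=0 bound=1 product=0
t=2: arr=0 -> substrate=0 bound=1 product=0
t=3: arr=0 -> substrate=0 bound=0 product=1
t=4: arr=1 -> substrate=0 bound=1 product=1
t=5: arr=1 -> substrate=0 bound=2 product=1
t=6: arr=0 -> substrate=0 bound=2 product=1
t=7: arr=3 -> substrate=0 bound=4 product=2
t=8: arr=0 -> substrate=0 bound=3 product=3
t=9: arr=0 -> substrate=0 bound=3 product=3
t=10: arr=1 -> substrate=0 bound=1 product=6
t=11: arr=3 -> substrate=0 bound=4 product=6
t=12: arr=1 -> substrate=1 bound=4 product=6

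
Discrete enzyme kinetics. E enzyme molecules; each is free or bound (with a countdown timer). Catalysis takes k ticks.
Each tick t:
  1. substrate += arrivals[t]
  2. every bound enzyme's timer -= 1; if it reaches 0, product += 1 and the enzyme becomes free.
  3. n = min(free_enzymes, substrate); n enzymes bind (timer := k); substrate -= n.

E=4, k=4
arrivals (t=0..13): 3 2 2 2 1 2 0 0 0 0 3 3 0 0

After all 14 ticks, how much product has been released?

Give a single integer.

Answer: 12

Derivation:
t=0: arr=3 -> substrate=0 bound=3 product=0
t=1: arr=2 -> substrate=1 bound=4 product=0
t=2: arr=2 -> substrate=3 bound=4 product=0
t=3: arr=2 -> substrate=5 bound=4 product=0
t=4: arr=1 -> substrate=3 bound=4 product=3
t=5: arr=2 -> substrate=4 bound=4 product=4
t=6: arr=0 -> substrate=4 bound=4 product=4
t=7: arr=0 -> substrate=4 bound=4 product=4
t=8: arr=0 -> substrate=1 bound=4 product=7
t=9: arr=0 -> substrate=0 bound=4 product=8
t=10: arr=3 -> substrate=3 bound=4 product=8
t=11: arr=3 -> substrate=6 bound=4 product=8
t=12: arr=0 -> substrate=3 bound=4 product=11
t=13: arr=0 -> substrate=2 bound=4 product=12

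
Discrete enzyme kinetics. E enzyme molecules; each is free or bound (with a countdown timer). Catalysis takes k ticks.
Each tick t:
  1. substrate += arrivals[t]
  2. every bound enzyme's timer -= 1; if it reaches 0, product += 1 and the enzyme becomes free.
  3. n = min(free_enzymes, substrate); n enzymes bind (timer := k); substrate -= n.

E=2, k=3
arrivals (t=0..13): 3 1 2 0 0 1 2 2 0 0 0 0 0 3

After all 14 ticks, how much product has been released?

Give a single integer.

Answer: 8

Derivation:
t=0: arr=3 -> substrate=1 bound=2 product=0
t=1: arr=1 -> substrate=2 bound=2 product=0
t=2: arr=2 -> substrate=4 bound=2 product=0
t=3: arr=0 -> substrate=2 bound=2 product=2
t=4: arr=0 -> substrate=2 bound=2 product=2
t=5: arr=1 -> substrate=3 bound=2 product=2
t=6: arr=2 -> substrate=3 bound=2 product=4
t=7: arr=2 -> substrate=5 bound=2 product=4
t=8: arr=0 -> substrate=5 bound=2 product=4
t=9: arr=0 -> substrate=3 bound=2 product=6
t=10: arr=0 -> substrate=3 bound=2 product=6
t=11: arr=0 -> substrate=3 bound=2 product=6
t=12: arr=0 -> substrate=1 bound=2 product=8
t=13: arr=3 -> substrate=4 bound=2 product=8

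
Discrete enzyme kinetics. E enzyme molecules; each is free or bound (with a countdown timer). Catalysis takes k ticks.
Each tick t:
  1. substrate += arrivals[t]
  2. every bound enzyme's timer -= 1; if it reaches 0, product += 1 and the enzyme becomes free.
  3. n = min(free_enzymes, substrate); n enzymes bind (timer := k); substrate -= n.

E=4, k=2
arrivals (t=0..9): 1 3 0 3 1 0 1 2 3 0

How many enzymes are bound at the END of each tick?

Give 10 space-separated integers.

Answer: 1 4 3 3 4 1 1 3 4 3

Derivation:
t=0: arr=1 -> substrate=0 bound=1 product=0
t=1: arr=3 -> substrate=0 bound=4 product=0
t=2: arr=0 -> substrate=0 bound=3 product=1
t=3: arr=3 -> substrate=0 bound=3 product=4
t=4: arr=1 -> substrate=0 bound=4 product=4
t=5: arr=0 -> substrate=0 bound=1 product=7
t=6: arr=1 -> substrate=0 bound=1 product=8
t=7: arr=2 -> substrate=0 bound=3 product=8
t=8: arr=3 -> substrate=1 bound=4 product=9
t=9: arr=0 -> substrate=0 bound=3 product=11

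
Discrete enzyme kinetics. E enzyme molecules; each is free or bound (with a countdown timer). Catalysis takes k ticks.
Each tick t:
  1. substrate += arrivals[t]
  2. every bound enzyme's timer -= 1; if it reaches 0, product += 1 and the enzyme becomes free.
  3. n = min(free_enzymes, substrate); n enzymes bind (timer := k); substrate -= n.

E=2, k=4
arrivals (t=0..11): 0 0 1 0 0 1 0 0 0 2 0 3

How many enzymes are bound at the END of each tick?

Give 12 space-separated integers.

t=0: arr=0 -> substrate=0 bound=0 product=0
t=1: arr=0 -> substrate=0 bound=0 product=0
t=2: arr=1 -> substrate=0 bound=1 product=0
t=3: arr=0 -> substrate=0 bound=1 product=0
t=4: arr=0 -> substrate=0 bound=1 product=0
t=5: arr=1 -> substrate=0 bound=2 product=0
t=6: arr=0 -> substrate=0 bound=1 product=1
t=7: arr=0 -> substrate=0 bound=1 product=1
t=8: arr=0 -> substrate=0 bound=1 product=1
t=9: arr=2 -> substrate=0 bound=2 product=2
t=10: arr=0 -> substrate=0 bound=2 product=2
t=11: arr=3 -> substrate=3 bound=2 product=2

Answer: 0 0 1 1 1 2 1 1 1 2 2 2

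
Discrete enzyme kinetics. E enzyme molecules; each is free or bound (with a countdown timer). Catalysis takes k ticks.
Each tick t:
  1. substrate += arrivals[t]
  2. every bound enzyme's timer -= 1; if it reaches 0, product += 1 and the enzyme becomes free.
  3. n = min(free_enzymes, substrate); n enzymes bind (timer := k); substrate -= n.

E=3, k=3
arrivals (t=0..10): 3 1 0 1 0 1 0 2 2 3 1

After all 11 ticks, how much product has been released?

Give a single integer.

Answer: 8

Derivation:
t=0: arr=3 -> substrate=0 bound=3 product=0
t=1: arr=1 -> substrate=1 bound=3 product=0
t=2: arr=0 -> substrate=1 bound=3 product=0
t=3: arr=1 -> substrate=0 bound=2 product=3
t=4: arr=0 -> substrate=0 bound=2 product=3
t=5: arr=1 -> substrate=0 bound=3 product=3
t=6: arr=0 -> substrate=0 bound=1 product=5
t=7: arr=2 -> substrate=0 bound=3 product=5
t=8: arr=2 -> substrate=1 bound=3 product=6
t=9: arr=3 -> substrate=4 bound=3 product=6
t=10: arr=1 -> substrate=3 bound=3 product=8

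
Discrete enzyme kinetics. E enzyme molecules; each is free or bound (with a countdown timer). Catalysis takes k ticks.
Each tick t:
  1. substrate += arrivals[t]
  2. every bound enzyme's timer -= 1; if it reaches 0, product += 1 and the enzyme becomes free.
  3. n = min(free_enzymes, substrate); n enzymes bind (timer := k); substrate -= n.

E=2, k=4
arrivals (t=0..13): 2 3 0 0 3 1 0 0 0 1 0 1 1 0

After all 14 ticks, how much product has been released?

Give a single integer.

Answer: 6

Derivation:
t=0: arr=2 -> substrate=0 bound=2 product=0
t=1: arr=3 -> substrate=3 bound=2 product=0
t=2: arr=0 -> substrate=3 bound=2 product=0
t=3: arr=0 -> substrate=3 bound=2 product=0
t=4: arr=3 -> substrate=4 bound=2 product=2
t=5: arr=1 -> substrate=5 bound=2 product=2
t=6: arr=0 -> substrate=5 bound=2 product=2
t=7: arr=0 -> substrate=5 bound=2 product=2
t=8: arr=0 -> substrate=3 bound=2 product=4
t=9: arr=1 -> substrate=4 bound=2 product=4
t=10: arr=0 -> substrate=4 bound=2 product=4
t=11: arr=1 -> substrate=5 bound=2 product=4
t=12: arr=1 -> substrate=4 bound=2 product=6
t=13: arr=0 -> substrate=4 bound=2 product=6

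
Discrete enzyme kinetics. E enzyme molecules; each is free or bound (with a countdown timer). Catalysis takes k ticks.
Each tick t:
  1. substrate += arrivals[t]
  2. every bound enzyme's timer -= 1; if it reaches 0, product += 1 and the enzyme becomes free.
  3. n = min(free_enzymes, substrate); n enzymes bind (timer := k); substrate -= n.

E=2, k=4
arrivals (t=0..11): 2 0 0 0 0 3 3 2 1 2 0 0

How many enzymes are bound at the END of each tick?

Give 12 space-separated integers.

Answer: 2 2 2 2 0 2 2 2 2 2 2 2

Derivation:
t=0: arr=2 -> substrate=0 bound=2 product=0
t=1: arr=0 -> substrate=0 bound=2 product=0
t=2: arr=0 -> substrate=0 bound=2 product=0
t=3: arr=0 -> substrate=0 bound=2 product=0
t=4: arr=0 -> substrate=0 bound=0 product=2
t=5: arr=3 -> substrate=1 bound=2 product=2
t=6: arr=3 -> substrate=4 bound=2 product=2
t=7: arr=2 -> substrate=6 bound=2 product=2
t=8: arr=1 -> substrate=7 bound=2 product=2
t=9: arr=2 -> substrate=7 bound=2 product=4
t=10: arr=0 -> substrate=7 bound=2 product=4
t=11: arr=0 -> substrate=7 bound=2 product=4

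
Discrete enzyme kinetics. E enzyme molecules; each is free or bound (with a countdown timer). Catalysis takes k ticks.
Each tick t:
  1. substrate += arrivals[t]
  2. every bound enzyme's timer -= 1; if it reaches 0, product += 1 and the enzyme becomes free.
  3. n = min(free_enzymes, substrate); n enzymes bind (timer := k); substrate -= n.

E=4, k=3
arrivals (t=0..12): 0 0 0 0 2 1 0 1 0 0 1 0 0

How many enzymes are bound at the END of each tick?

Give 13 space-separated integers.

t=0: arr=0 -> substrate=0 bound=0 product=0
t=1: arr=0 -> substrate=0 bound=0 product=0
t=2: arr=0 -> substrate=0 bound=0 product=0
t=3: arr=0 -> substrate=0 bound=0 product=0
t=4: arr=2 -> substrate=0 bound=2 product=0
t=5: arr=1 -> substrate=0 bound=3 product=0
t=6: arr=0 -> substrate=0 bound=3 product=0
t=7: arr=1 -> substrate=0 bound=2 product=2
t=8: arr=0 -> substrate=0 bound=1 product=3
t=9: arr=0 -> substrate=0 bound=1 product=3
t=10: arr=1 -> substrate=0 bound=1 product=4
t=11: arr=0 -> substrate=0 bound=1 product=4
t=12: arr=0 -> substrate=0 bound=1 product=4

Answer: 0 0 0 0 2 3 3 2 1 1 1 1 1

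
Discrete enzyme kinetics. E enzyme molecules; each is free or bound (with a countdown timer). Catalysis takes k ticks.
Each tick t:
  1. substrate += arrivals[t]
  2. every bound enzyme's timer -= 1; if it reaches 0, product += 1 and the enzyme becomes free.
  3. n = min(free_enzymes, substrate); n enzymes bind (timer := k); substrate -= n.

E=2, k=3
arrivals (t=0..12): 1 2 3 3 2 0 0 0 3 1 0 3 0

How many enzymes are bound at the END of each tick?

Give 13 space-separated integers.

Answer: 1 2 2 2 2 2 2 2 2 2 2 2 2

Derivation:
t=0: arr=1 -> substrate=0 bound=1 product=0
t=1: arr=2 -> substrate=1 bound=2 product=0
t=2: arr=3 -> substrate=4 bound=2 product=0
t=3: arr=3 -> substrate=6 bound=2 product=1
t=4: arr=2 -> substrate=7 bound=2 product=2
t=5: arr=0 -> substrate=7 bound=2 product=2
t=6: arr=0 -> substrate=6 bound=2 product=3
t=7: arr=0 -> substrate=5 bound=2 product=4
t=8: arr=3 -> substrate=8 bound=2 product=4
t=9: arr=1 -> substrate=8 bound=2 product=5
t=10: arr=0 -> substrate=7 bound=2 product=6
t=11: arr=3 -> substrate=10 bound=2 product=6
t=12: arr=0 -> substrate=9 bound=2 product=7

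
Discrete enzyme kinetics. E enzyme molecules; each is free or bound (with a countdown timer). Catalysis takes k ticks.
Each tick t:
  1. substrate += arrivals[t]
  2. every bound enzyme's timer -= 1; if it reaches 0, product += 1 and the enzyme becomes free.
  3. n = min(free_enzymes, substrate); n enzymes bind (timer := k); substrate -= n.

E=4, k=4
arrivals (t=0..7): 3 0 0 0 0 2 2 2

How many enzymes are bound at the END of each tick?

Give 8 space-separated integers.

t=0: arr=3 -> substrate=0 bound=3 product=0
t=1: arr=0 -> substrate=0 bound=3 product=0
t=2: arr=0 -> substrate=0 bound=3 product=0
t=3: arr=0 -> substrate=0 bound=3 product=0
t=4: arr=0 -> substrate=0 bound=0 product=3
t=5: arr=2 -> substrate=0 bound=2 product=3
t=6: arr=2 -> substrate=0 bound=4 product=3
t=7: arr=2 -> substrate=2 bound=4 product=3

Answer: 3 3 3 3 0 2 4 4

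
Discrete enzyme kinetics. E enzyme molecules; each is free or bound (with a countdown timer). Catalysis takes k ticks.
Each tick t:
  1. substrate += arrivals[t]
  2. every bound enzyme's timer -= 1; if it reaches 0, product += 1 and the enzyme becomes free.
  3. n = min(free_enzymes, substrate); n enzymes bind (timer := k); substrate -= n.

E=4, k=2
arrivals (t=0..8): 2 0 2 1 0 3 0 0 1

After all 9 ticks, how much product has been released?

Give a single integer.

Answer: 8

Derivation:
t=0: arr=2 -> substrate=0 bound=2 product=0
t=1: arr=0 -> substrate=0 bound=2 product=0
t=2: arr=2 -> substrate=0 bound=2 product=2
t=3: arr=1 -> substrate=0 bound=3 product=2
t=4: arr=0 -> substrate=0 bound=1 product=4
t=5: arr=3 -> substrate=0 bound=3 product=5
t=6: arr=0 -> substrate=0 bound=3 product=5
t=7: arr=0 -> substrate=0 bound=0 product=8
t=8: arr=1 -> substrate=0 bound=1 product=8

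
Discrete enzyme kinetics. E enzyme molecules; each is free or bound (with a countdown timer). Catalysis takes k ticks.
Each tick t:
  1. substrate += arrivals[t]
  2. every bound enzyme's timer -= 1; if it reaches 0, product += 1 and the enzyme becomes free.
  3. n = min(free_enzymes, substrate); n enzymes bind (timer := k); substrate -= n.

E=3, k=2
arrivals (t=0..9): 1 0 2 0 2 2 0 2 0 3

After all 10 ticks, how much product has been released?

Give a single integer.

t=0: arr=1 -> substrate=0 bound=1 product=0
t=1: arr=0 -> substrate=0 bound=1 product=0
t=2: arr=2 -> substrate=0 bound=2 product=1
t=3: arr=0 -> substrate=0 bound=2 product=1
t=4: arr=2 -> substrate=0 bound=2 product=3
t=5: arr=2 -> substrate=1 bound=3 product=3
t=6: arr=0 -> substrate=0 bound=2 product=5
t=7: arr=2 -> substrate=0 bound=3 product=6
t=8: arr=0 -> substrate=0 bound=2 product=7
t=9: arr=3 -> substrate=0 bound=3 product=9

Answer: 9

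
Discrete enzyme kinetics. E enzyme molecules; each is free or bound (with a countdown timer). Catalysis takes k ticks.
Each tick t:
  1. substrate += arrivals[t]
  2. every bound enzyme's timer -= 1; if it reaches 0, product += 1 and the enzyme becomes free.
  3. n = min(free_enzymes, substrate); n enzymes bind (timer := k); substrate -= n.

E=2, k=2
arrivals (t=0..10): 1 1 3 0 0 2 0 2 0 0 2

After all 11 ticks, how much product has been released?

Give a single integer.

t=0: arr=1 -> substrate=0 bound=1 product=0
t=1: arr=1 -> substrate=0 bound=2 product=0
t=2: arr=3 -> substrate=2 bound=2 product=1
t=3: arr=0 -> substrate=1 bound=2 product=2
t=4: arr=0 -> substrate=0 bound=2 product=3
t=5: arr=2 -> substrate=1 bound=2 product=4
t=6: arr=0 -> substrate=0 bound=2 product=5
t=7: arr=2 -> substrate=1 bound=2 product=6
t=8: arr=0 -> substrate=0 bound=2 product=7
t=9: arr=0 -> substrate=0 bound=1 product=8
t=10: arr=2 -> substrate=0 bound=2 product=9

Answer: 9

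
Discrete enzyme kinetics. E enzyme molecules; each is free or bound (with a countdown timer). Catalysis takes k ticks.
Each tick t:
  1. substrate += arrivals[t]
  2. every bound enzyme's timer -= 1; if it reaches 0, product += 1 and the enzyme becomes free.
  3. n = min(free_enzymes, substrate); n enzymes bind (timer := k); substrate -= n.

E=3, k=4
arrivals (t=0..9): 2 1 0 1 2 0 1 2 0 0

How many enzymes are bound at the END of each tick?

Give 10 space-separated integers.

Answer: 2 3 3 3 3 3 3 3 3 3

Derivation:
t=0: arr=2 -> substrate=0 bound=2 product=0
t=1: arr=1 -> substrate=0 bound=3 product=0
t=2: arr=0 -> substrate=0 bound=3 product=0
t=3: arr=1 -> substrate=1 bound=3 product=0
t=4: arr=2 -> substrate=1 bound=3 product=2
t=5: arr=0 -> substrate=0 bound=3 product=3
t=6: arr=1 -> substrate=1 bound=3 product=3
t=7: arr=2 -> substrate=3 bound=3 product=3
t=8: arr=0 -> substrate=1 bound=3 product=5
t=9: arr=0 -> substrate=0 bound=3 product=6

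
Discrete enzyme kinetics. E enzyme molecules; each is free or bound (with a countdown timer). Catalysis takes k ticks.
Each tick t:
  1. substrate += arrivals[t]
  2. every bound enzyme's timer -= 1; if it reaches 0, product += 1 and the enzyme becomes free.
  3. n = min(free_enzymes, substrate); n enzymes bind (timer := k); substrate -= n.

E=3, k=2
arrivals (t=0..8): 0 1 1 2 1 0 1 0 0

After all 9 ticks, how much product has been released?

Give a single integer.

Answer: 6

Derivation:
t=0: arr=0 -> substrate=0 bound=0 product=0
t=1: arr=1 -> substrate=0 bound=1 product=0
t=2: arr=1 -> substrate=0 bound=2 product=0
t=3: arr=2 -> substrate=0 bound=3 product=1
t=4: arr=1 -> substrate=0 bound=3 product=2
t=5: arr=0 -> substrate=0 bound=1 product=4
t=6: arr=1 -> substrate=0 bound=1 product=5
t=7: arr=0 -> substrate=0 bound=1 product=5
t=8: arr=0 -> substrate=0 bound=0 product=6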